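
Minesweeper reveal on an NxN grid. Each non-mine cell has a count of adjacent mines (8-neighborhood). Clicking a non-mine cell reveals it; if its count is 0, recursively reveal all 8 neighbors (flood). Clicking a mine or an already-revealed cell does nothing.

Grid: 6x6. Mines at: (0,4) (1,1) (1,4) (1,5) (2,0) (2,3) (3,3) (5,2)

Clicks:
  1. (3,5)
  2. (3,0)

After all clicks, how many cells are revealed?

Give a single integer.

Answer: 11

Derivation:
Click 1 (3,5) count=0: revealed 10 new [(2,4) (2,5) (3,4) (3,5) (4,3) (4,4) (4,5) (5,3) (5,4) (5,5)] -> total=10
Click 2 (3,0) count=1: revealed 1 new [(3,0)] -> total=11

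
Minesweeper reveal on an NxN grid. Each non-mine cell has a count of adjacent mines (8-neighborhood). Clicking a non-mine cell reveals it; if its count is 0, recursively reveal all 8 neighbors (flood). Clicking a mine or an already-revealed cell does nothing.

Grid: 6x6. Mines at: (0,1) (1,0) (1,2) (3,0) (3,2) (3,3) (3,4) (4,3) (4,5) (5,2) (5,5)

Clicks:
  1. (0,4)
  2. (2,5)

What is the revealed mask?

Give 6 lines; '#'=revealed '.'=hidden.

Answer: ...###
...###
...###
......
......
......

Derivation:
Click 1 (0,4) count=0: revealed 9 new [(0,3) (0,4) (0,5) (1,3) (1,4) (1,5) (2,3) (2,4) (2,5)] -> total=9
Click 2 (2,5) count=1: revealed 0 new [(none)] -> total=9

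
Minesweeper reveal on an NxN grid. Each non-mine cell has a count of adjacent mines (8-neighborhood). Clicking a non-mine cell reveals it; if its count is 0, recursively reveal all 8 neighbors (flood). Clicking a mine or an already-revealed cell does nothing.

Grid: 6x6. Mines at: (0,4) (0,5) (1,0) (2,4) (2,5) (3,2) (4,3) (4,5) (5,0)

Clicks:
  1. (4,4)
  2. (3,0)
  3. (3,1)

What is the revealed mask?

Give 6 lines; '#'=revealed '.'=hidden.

Click 1 (4,4) count=2: revealed 1 new [(4,4)] -> total=1
Click 2 (3,0) count=0: revealed 6 new [(2,0) (2,1) (3,0) (3,1) (4,0) (4,1)] -> total=7
Click 3 (3,1) count=1: revealed 0 new [(none)] -> total=7

Answer: ......
......
##....
##....
##..#.
......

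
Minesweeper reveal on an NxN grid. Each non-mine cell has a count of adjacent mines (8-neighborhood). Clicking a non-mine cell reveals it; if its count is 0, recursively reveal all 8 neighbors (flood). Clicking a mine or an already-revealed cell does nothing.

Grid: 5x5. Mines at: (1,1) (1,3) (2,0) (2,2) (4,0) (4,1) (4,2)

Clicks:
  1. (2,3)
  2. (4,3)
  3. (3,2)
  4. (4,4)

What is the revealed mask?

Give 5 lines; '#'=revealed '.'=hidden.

Click 1 (2,3) count=2: revealed 1 new [(2,3)] -> total=1
Click 2 (4,3) count=1: revealed 1 new [(4,3)] -> total=2
Click 3 (3,2) count=3: revealed 1 new [(3,2)] -> total=3
Click 4 (4,4) count=0: revealed 4 new [(2,4) (3,3) (3,4) (4,4)] -> total=7

Answer: .....
.....
...##
..###
...##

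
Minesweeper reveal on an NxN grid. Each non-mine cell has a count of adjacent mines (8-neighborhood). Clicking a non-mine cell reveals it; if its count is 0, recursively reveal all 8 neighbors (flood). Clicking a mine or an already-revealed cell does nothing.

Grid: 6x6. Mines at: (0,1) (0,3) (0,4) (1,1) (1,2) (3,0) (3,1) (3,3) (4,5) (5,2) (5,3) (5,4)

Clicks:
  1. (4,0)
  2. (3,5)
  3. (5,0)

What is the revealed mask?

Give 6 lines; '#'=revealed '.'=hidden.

Answer: ......
......
......
.....#
##....
##....

Derivation:
Click 1 (4,0) count=2: revealed 1 new [(4,0)] -> total=1
Click 2 (3,5) count=1: revealed 1 new [(3,5)] -> total=2
Click 3 (5,0) count=0: revealed 3 new [(4,1) (5,0) (5,1)] -> total=5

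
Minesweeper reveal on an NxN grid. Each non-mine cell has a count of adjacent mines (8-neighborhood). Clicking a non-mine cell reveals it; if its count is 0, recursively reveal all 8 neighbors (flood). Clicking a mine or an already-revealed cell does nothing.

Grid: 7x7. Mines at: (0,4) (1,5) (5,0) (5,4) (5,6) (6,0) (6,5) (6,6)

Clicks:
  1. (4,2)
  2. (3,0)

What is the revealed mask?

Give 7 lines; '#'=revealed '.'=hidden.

Answer: ####...
#####..
#######
#######
#######
.###...
.###...

Derivation:
Click 1 (4,2) count=0: revealed 36 new [(0,0) (0,1) (0,2) (0,3) (1,0) (1,1) (1,2) (1,3) (1,4) (2,0) (2,1) (2,2) (2,3) (2,4) (2,5) (2,6) (3,0) (3,1) (3,2) (3,3) (3,4) (3,5) (3,6) (4,0) (4,1) (4,2) (4,3) (4,4) (4,5) (4,6) (5,1) (5,2) (5,3) (6,1) (6,2) (6,3)] -> total=36
Click 2 (3,0) count=0: revealed 0 new [(none)] -> total=36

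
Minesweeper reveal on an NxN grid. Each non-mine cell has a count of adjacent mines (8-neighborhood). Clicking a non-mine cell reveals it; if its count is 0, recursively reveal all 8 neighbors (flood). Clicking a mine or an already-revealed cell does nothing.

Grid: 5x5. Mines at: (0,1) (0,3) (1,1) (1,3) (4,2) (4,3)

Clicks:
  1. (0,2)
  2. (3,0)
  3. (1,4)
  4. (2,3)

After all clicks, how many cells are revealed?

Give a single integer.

Answer: 9

Derivation:
Click 1 (0,2) count=4: revealed 1 new [(0,2)] -> total=1
Click 2 (3,0) count=0: revealed 6 new [(2,0) (2,1) (3,0) (3,1) (4,0) (4,1)] -> total=7
Click 3 (1,4) count=2: revealed 1 new [(1,4)] -> total=8
Click 4 (2,3) count=1: revealed 1 new [(2,3)] -> total=9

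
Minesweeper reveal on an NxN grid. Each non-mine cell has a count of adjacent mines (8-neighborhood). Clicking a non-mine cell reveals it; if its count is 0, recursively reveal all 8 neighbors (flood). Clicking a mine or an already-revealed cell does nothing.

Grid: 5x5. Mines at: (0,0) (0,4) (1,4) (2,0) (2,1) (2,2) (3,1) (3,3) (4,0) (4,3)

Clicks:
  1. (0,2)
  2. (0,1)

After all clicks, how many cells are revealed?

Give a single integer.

Answer: 6

Derivation:
Click 1 (0,2) count=0: revealed 6 new [(0,1) (0,2) (0,3) (1,1) (1,2) (1,3)] -> total=6
Click 2 (0,1) count=1: revealed 0 new [(none)] -> total=6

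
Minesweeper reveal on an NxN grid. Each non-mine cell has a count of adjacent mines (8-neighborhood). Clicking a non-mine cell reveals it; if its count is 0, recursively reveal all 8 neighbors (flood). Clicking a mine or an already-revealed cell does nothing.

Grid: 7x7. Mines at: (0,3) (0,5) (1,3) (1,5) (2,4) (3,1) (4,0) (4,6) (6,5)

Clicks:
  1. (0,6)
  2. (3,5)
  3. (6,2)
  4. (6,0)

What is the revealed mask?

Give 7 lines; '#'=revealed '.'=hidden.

Click 1 (0,6) count=2: revealed 1 new [(0,6)] -> total=1
Click 2 (3,5) count=2: revealed 1 new [(3,5)] -> total=2
Click 3 (6,2) count=0: revealed 19 new [(3,2) (3,3) (3,4) (4,1) (4,2) (4,3) (4,4) (4,5) (5,0) (5,1) (5,2) (5,3) (5,4) (5,5) (6,0) (6,1) (6,2) (6,3) (6,4)] -> total=21
Click 4 (6,0) count=0: revealed 0 new [(none)] -> total=21

Answer: ......#
.......
.......
..####.
.#####.
######.
#####..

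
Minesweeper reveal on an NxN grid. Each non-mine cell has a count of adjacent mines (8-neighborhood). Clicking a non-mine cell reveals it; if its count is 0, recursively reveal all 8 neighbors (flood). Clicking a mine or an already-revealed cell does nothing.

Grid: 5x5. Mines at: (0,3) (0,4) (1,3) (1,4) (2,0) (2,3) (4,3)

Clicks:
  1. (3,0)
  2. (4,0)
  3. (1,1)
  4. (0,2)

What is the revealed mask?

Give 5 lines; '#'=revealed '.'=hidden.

Click 1 (3,0) count=1: revealed 1 new [(3,0)] -> total=1
Click 2 (4,0) count=0: revealed 5 new [(3,1) (3,2) (4,0) (4,1) (4,2)] -> total=6
Click 3 (1,1) count=1: revealed 1 new [(1,1)] -> total=7
Click 4 (0,2) count=2: revealed 1 new [(0,2)] -> total=8

Answer: ..#..
.#...
.....
###..
###..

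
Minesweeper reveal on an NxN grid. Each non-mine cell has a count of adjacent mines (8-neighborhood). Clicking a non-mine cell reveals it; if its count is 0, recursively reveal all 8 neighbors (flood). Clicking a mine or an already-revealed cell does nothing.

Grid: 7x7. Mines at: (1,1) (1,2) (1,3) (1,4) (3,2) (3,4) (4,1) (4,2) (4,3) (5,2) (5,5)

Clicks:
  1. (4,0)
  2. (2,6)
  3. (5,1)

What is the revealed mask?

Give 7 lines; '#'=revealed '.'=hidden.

Click 1 (4,0) count=1: revealed 1 new [(4,0)] -> total=1
Click 2 (2,6) count=0: revealed 10 new [(0,5) (0,6) (1,5) (1,6) (2,5) (2,6) (3,5) (3,6) (4,5) (4,6)] -> total=11
Click 3 (5,1) count=3: revealed 1 new [(5,1)] -> total=12

Answer: .....##
.....##
.....##
.....##
#....##
.#.....
.......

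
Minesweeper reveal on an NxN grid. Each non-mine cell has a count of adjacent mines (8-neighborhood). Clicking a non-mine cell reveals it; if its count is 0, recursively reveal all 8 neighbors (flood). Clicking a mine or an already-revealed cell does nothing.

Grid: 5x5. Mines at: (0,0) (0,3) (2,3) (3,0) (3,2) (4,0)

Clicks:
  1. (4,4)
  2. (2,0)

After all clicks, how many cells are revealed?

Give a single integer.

Click 1 (4,4) count=0: revealed 4 new [(3,3) (3,4) (4,3) (4,4)] -> total=4
Click 2 (2,0) count=1: revealed 1 new [(2,0)] -> total=5

Answer: 5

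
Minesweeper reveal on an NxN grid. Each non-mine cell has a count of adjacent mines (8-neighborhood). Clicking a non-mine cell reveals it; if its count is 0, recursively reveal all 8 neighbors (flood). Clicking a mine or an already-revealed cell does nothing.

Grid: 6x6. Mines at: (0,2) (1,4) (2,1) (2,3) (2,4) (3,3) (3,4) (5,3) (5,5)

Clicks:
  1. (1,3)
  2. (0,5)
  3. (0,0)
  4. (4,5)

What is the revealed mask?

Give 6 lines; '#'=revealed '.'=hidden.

Click 1 (1,3) count=4: revealed 1 new [(1,3)] -> total=1
Click 2 (0,5) count=1: revealed 1 new [(0,5)] -> total=2
Click 3 (0,0) count=0: revealed 4 new [(0,0) (0,1) (1,0) (1,1)] -> total=6
Click 4 (4,5) count=2: revealed 1 new [(4,5)] -> total=7

Answer: ##...#
##.#..
......
......
.....#
......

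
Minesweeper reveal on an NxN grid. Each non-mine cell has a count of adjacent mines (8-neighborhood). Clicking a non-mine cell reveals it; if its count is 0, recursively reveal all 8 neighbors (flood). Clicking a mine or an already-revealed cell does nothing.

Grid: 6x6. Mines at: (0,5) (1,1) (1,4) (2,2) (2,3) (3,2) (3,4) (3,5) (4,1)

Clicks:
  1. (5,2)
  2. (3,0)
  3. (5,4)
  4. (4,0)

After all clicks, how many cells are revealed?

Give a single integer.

Answer: 10

Derivation:
Click 1 (5,2) count=1: revealed 1 new [(5,2)] -> total=1
Click 2 (3,0) count=1: revealed 1 new [(3,0)] -> total=2
Click 3 (5,4) count=0: revealed 7 new [(4,2) (4,3) (4,4) (4,5) (5,3) (5,4) (5,5)] -> total=9
Click 4 (4,0) count=1: revealed 1 new [(4,0)] -> total=10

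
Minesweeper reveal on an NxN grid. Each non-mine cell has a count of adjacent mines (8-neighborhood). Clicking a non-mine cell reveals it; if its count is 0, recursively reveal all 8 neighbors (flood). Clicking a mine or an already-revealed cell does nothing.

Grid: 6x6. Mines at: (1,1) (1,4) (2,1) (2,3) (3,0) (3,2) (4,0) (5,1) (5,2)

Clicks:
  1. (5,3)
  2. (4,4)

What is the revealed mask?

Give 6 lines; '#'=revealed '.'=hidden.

Click 1 (5,3) count=1: revealed 1 new [(5,3)] -> total=1
Click 2 (4,4) count=0: revealed 10 new [(2,4) (2,5) (3,3) (3,4) (3,5) (4,3) (4,4) (4,5) (5,4) (5,5)] -> total=11

Answer: ......
......
....##
...###
...###
...###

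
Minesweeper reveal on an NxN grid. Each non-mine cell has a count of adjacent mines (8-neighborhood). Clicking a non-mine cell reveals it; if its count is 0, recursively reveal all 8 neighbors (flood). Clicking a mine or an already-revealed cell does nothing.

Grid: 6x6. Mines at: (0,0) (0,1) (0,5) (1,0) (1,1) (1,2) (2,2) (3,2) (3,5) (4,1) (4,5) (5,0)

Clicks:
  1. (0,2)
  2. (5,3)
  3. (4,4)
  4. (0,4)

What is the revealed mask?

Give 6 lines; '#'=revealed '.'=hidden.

Click 1 (0,2) count=3: revealed 1 new [(0,2)] -> total=1
Click 2 (5,3) count=0: revealed 6 new [(4,2) (4,3) (4,4) (5,2) (5,3) (5,4)] -> total=7
Click 3 (4,4) count=2: revealed 0 new [(none)] -> total=7
Click 4 (0,4) count=1: revealed 1 new [(0,4)] -> total=8

Answer: ..#.#.
......
......
......
..###.
..###.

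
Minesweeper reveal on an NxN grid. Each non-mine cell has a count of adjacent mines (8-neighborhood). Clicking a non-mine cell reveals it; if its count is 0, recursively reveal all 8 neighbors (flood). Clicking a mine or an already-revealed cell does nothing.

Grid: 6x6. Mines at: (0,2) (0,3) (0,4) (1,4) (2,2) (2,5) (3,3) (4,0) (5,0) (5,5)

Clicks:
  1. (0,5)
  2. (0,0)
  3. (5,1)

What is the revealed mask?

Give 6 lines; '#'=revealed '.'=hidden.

Answer: ##...#
##....
##....
##....
......
.#....

Derivation:
Click 1 (0,5) count=2: revealed 1 new [(0,5)] -> total=1
Click 2 (0,0) count=0: revealed 8 new [(0,0) (0,1) (1,0) (1,1) (2,0) (2,1) (3,0) (3,1)] -> total=9
Click 3 (5,1) count=2: revealed 1 new [(5,1)] -> total=10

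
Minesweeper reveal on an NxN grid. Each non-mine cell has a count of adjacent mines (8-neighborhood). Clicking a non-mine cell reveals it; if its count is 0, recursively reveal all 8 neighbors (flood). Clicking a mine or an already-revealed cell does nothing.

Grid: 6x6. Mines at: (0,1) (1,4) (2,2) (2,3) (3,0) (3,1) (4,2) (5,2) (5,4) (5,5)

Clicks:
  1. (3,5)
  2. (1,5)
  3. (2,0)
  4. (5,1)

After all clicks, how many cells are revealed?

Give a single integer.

Answer: 9

Derivation:
Click 1 (3,5) count=0: revealed 6 new [(2,4) (2,5) (3,4) (3,5) (4,4) (4,5)] -> total=6
Click 2 (1,5) count=1: revealed 1 new [(1,5)] -> total=7
Click 3 (2,0) count=2: revealed 1 new [(2,0)] -> total=8
Click 4 (5,1) count=2: revealed 1 new [(5,1)] -> total=9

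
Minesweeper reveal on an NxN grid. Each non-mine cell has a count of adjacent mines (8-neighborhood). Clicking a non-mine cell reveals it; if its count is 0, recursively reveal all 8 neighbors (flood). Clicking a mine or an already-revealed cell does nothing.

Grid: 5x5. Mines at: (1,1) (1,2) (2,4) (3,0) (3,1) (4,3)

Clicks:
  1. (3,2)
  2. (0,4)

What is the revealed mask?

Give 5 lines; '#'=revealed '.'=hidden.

Answer: ...##
...##
.....
..#..
.....

Derivation:
Click 1 (3,2) count=2: revealed 1 new [(3,2)] -> total=1
Click 2 (0,4) count=0: revealed 4 new [(0,3) (0,4) (1,3) (1,4)] -> total=5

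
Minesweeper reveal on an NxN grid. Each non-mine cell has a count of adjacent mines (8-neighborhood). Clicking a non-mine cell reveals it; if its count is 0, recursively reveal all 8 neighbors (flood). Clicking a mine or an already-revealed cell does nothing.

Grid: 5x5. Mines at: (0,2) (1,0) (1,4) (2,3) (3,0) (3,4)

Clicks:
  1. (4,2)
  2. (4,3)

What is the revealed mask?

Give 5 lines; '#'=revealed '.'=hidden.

Answer: .....
.....
.....
.###.
.###.

Derivation:
Click 1 (4,2) count=0: revealed 6 new [(3,1) (3,2) (3,3) (4,1) (4,2) (4,3)] -> total=6
Click 2 (4,3) count=1: revealed 0 new [(none)] -> total=6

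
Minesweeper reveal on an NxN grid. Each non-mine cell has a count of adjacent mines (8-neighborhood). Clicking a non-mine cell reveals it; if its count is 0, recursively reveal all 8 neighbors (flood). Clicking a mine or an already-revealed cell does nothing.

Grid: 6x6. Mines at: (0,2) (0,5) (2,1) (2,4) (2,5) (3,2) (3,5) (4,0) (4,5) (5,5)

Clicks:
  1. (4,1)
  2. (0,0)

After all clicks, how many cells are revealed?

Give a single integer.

Answer: 5

Derivation:
Click 1 (4,1) count=2: revealed 1 new [(4,1)] -> total=1
Click 2 (0,0) count=0: revealed 4 new [(0,0) (0,1) (1,0) (1,1)] -> total=5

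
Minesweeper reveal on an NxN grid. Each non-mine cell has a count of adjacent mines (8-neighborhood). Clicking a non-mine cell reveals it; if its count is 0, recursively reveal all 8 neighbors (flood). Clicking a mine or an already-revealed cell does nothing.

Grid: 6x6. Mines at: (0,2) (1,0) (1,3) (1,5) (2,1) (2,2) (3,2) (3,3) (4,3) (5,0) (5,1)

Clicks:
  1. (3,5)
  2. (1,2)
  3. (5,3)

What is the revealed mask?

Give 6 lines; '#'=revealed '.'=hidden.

Click 1 (3,5) count=0: revealed 8 new [(2,4) (2,5) (3,4) (3,5) (4,4) (4,5) (5,4) (5,5)] -> total=8
Click 2 (1,2) count=4: revealed 1 new [(1,2)] -> total=9
Click 3 (5,3) count=1: revealed 1 new [(5,3)] -> total=10

Answer: ......
..#...
....##
....##
....##
...###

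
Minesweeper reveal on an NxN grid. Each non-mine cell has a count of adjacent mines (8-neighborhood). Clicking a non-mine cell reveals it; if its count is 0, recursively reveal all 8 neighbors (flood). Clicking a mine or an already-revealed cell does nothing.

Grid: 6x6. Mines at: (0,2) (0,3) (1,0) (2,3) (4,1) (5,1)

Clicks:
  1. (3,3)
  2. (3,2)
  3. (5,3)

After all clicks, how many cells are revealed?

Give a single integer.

Click 1 (3,3) count=1: revealed 1 new [(3,3)] -> total=1
Click 2 (3,2) count=2: revealed 1 new [(3,2)] -> total=2
Click 3 (5,3) count=0: revealed 16 new [(0,4) (0,5) (1,4) (1,5) (2,4) (2,5) (3,4) (3,5) (4,2) (4,3) (4,4) (4,5) (5,2) (5,3) (5,4) (5,5)] -> total=18

Answer: 18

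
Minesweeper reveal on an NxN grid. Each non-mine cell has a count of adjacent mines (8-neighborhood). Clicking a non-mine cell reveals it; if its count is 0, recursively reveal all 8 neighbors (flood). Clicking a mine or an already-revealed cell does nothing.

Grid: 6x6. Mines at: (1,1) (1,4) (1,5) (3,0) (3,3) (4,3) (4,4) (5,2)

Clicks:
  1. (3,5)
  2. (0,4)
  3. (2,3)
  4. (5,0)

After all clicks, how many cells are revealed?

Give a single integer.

Answer: 7

Derivation:
Click 1 (3,5) count=1: revealed 1 new [(3,5)] -> total=1
Click 2 (0,4) count=2: revealed 1 new [(0,4)] -> total=2
Click 3 (2,3) count=2: revealed 1 new [(2,3)] -> total=3
Click 4 (5,0) count=0: revealed 4 new [(4,0) (4,1) (5,0) (5,1)] -> total=7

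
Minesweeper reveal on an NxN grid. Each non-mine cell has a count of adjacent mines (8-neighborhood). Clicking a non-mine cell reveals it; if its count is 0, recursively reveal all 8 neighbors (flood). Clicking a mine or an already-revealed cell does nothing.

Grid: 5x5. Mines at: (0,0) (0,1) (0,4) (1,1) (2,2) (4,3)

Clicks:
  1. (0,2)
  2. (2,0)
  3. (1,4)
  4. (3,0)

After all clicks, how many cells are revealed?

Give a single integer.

Click 1 (0,2) count=2: revealed 1 new [(0,2)] -> total=1
Click 2 (2,0) count=1: revealed 1 new [(2,0)] -> total=2
Click 3 (1,4) count=1: revealed 1 new [(1,4)] -> total=3
Click 4 (3,0) count=0: revealed 7 new [(2,1) (3,0) (3,1) (3,2) (4,0) (4,1) (4,2)] -> total=10

Answer: 10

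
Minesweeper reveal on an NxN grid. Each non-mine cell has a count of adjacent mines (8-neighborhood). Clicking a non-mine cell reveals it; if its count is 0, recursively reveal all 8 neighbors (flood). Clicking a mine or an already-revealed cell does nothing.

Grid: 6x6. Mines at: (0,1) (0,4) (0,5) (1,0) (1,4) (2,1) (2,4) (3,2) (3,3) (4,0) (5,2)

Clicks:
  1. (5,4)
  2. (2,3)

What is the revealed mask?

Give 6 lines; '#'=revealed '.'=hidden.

Click 1 (5,4) count=0: revealed 8 new [(3,4) (3,5) (4,3) (4,4) (4,5) (5,3) (5,4) (5,5)] -> total=8
Click 2 (2,3) count=4: revealed 1 new [(2,3)] -> total=9

Answer: ......
......
...#..
....##
...###
...###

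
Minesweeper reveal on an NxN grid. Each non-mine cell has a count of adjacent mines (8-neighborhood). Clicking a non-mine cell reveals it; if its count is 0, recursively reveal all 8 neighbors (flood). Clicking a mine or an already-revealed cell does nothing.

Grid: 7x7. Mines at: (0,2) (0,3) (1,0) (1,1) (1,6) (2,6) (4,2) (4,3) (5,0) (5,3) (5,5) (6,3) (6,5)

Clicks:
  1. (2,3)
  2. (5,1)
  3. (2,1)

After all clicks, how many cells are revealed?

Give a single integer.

Answer: 14

Derivation:
Click 1 (2,3) count=0: revealed 12 new [(1,2) (1,3) (1,4) (1,5) (2,2) (2,3) (2,4) (2,5) (3,2) (3,3) (3,4) (3,5)] -> total=12
Click 2 (5,1) count=2: revealed 1 new [(5,1)] -> total=13
Click 3 (2,1) count=2: revealed 1 new [(2,1)] -> total=14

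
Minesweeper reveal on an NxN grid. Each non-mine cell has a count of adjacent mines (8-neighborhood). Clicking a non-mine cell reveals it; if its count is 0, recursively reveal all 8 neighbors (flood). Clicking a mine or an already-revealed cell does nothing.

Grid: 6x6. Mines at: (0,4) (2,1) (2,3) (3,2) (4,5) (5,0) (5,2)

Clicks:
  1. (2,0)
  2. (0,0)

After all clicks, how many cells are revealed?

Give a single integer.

Click 1 (2,0) count=1: revealed 1 new [(2,0)] -> total=1
Click 2 (0,0) count=0: revealed 8 new [(0,0) (0,1) (0,2) (0,3) (1,0) (1,1) (1,2) (1,3)] -> total=9

Answer: 9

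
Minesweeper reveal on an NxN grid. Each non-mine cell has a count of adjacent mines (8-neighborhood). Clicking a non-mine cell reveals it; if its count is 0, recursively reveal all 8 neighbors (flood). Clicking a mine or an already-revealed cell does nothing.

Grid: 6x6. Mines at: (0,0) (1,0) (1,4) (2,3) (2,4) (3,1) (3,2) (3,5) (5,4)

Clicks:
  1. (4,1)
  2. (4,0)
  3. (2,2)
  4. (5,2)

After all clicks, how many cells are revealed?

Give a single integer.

Click 1 (4,1) count=2: revealed 1 new [(4,1)] -> total=1
Click 2 (4,0) count=1: revealed 1 new [(4,0)] -> total=2
Click 3 (2,2) count=3: revealed 1 new [(2,2)] -> total=3
Click 4 (5,2) count=0: revealed 6 new [(4,2) (4,3) (5,0) (5,1) (5,2) (5,3)] -> total=9

Answer: 9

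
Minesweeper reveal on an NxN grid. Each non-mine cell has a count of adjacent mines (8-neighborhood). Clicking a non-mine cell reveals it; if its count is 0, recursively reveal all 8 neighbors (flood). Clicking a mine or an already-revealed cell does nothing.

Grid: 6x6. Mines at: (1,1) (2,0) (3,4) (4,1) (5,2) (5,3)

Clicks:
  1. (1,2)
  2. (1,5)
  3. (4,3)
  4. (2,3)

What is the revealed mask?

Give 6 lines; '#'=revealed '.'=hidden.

Answer: ..####
..####
..####
......
...#..
......

Derivation:
Click 1 (1,2) count=1: revealed 1 new [(1,2)] -> total=1
Click 2 (1,5) count=0: revealed 11 new [(0,2) (0,3) (0,4) (0,5) (1,3) (1,4) (1,5) (2,2) (2,3) (2,4) (2,5)] -> total=12
Click 3 (4,3) count=3: revealed 1 new [(4,3)] -> total=13
Click 4 (2,3) count=1: revealed 0 new [(none)] -> total=13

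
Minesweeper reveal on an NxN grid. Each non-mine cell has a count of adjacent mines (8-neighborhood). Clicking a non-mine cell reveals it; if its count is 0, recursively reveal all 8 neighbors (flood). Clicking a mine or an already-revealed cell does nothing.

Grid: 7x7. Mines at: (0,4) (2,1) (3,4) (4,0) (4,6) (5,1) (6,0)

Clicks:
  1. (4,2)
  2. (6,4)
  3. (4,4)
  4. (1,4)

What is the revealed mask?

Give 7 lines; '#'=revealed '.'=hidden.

Answer: .......
....#..
.......
.......
..####.
..#####
..#####

Derivation:
Click 1 (4,2) count=1: revealed 1 new [(4,2)] -> total=1
Click 2 (6,4) count=0: revealed 13 new [(4,3) (4,4) (4,5) (5,2) (5,3) (5,4) (5,5) (5,6) (6,2) (6,3) (6,4) (6,5) (6,6)] -> total=14
Click 3 (4,4) count=1: revealed 0 new [(none)] -> total=14
Click 4 (1,4) count=1: revealed 1 new [(1,4)] -> total=15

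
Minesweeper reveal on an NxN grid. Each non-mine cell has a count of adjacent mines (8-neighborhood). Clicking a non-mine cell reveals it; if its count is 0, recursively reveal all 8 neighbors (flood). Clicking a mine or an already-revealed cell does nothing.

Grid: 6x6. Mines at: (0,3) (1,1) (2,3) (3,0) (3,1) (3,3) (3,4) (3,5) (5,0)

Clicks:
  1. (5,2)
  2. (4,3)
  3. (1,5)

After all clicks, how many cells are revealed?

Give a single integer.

Click 1 (5,2) count=0: revealed 10 new [(4,1) (4,2) (4,3) (4,4) (4,5) (5,1) (5,2) (5,3) (5,4) (5,5)] -> total=10
Click 2 (4,3) count=2: revealed 0 new [(none)] -> total=10
Click 3 (1,5) count=0: revealed 6 new [(0,4) (0,5) (1,4) (1,5) (2,4) (2,5)] -> total=16

Answer: 16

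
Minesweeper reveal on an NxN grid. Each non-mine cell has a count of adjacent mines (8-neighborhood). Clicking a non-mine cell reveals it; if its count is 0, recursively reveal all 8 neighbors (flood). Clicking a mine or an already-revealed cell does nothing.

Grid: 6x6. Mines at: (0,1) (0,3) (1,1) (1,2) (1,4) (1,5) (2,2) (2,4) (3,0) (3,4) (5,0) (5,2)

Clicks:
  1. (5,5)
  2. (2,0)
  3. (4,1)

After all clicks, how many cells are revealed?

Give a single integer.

Click 1 (5,5) count=0: revealed 6 new [(4,3) (4,4) (4,5) (5,3) (5,4) (5,5)] -> total=6
Click 2 (2,0) count=2: revealed 1 new [(2,0)] -> total=7
Click 3 (4,1) count=3: revealed 1 new [(4,1)] -> total=8

Answer: 8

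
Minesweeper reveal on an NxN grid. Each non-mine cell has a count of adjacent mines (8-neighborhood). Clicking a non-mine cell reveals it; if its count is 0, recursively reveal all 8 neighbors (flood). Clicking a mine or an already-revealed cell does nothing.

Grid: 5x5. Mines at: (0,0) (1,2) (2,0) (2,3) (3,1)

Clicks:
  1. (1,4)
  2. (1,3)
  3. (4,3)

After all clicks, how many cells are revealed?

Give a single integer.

Answer: 8

Derivation:
Click 1 (1,4) count=1: revealed 1 new [(1,4)] -> total=1
Click 2 (1,3) count=2: revealed 1 new [(1,3)] -> total=2
Click 3 (4,3) count=0: revealed 6 new [(3,2) (3,3) (3,4) (4,2) (4,3) (4,4)] -> total=8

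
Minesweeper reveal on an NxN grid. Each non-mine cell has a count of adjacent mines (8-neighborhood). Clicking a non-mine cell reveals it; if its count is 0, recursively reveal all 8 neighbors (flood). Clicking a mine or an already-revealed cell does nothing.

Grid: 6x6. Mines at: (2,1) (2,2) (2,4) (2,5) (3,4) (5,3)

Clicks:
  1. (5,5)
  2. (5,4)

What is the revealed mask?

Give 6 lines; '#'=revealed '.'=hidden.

Click 1 (5,5) count=0: revealed 4 new [(4,4) (4,5) (5,4) (5,5)] -> total=4
Click 2 (5,4) count=1: revealed 0 new [(none)] -> total=4

Answer: ......
......
......
......
....##
....##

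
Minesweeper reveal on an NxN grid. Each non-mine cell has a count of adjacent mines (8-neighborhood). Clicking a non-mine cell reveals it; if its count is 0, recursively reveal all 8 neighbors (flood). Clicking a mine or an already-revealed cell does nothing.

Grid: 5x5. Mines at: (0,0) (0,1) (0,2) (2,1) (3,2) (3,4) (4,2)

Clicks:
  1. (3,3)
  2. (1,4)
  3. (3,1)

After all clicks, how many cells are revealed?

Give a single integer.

Answer: 8

Derivation:
Click 1 (3,3) count=3: revealed 1 new [(3,3)] -> total=1
Click 2 (1,4) count=0: revealed 6 new [(0,3) (0,4) (1,3) (1,4) (2,3) (2,4)] -> total=7
Click 3 (3,1) count=3: revealed 1 new [(3,1)] -> total=8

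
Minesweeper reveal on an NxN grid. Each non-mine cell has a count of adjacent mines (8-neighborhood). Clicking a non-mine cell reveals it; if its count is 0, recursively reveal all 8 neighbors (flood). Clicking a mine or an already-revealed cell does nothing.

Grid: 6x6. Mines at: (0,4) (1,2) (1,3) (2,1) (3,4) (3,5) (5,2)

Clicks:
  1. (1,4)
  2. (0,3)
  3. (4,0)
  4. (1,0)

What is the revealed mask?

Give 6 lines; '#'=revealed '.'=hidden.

Answer: ...#..
#...#.
......
##....
##....
##....

Derivation:
Click 1 (1,4) count=2: revealed 1 new [(1,4)] -> total=1
Click 2 (0,3) count=3: revealed 1 new [(0,3)] -> total=2
Click 3 (4,0) count=0: revealed 6 new [(3,0) (3,1) (4,0) (4,1) (5,0) (5,1)] -> total=8
Click 4 (1,0) count=1: revealed 1 new [(1,0)] -> total=9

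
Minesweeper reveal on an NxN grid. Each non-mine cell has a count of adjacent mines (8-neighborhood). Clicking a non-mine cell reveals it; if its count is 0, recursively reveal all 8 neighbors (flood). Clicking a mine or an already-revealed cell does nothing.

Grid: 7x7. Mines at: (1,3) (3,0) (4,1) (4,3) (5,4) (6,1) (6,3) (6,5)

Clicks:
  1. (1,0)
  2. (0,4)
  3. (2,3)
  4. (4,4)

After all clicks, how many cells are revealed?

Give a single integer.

Answer: 12

Derivation:
Click 1 (1,0) count=0: revealed 9 new [(0,0) (0,1) (0,2) (1,0) (1,1) (1,2) (2,0) (2,1) (2,2)] -> total=9
Click 2 (0,4) count=1: revealed 1 new [(0,4)] -> total=10
Click 3 (2,3) count=1: revealed 1 new [(2,3)] -> total=11
Click 4 (4,4) count=2: revealed 1 new [(4,4)] -> total=12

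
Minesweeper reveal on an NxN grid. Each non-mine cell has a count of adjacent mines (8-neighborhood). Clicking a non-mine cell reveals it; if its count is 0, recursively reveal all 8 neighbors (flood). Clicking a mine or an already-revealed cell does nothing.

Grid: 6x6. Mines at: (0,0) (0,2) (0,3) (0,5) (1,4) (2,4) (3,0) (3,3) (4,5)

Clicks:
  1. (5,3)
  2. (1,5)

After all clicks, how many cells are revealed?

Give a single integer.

Click 1 (5,3) count=0: revealed 10 new [(4,0) (4,1) (4,2) (4,3) (4,4) (5,0) (5,1) (5,2) (5,3) (5,4)] -> total=10
Click 2 (1,5) count=3: revealed 1 new [(1,5)] -> total=11

Answer: 11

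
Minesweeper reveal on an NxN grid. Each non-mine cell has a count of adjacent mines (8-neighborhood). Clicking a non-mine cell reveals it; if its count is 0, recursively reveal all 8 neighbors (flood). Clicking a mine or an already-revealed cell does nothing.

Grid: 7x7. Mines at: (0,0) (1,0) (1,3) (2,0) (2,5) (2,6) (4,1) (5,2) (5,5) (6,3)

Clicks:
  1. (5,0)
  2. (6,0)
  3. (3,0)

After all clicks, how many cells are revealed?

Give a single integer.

Answer: 5

Derivation:
Click 1 (5,0) count=1: revealed 1 new [(5,0)] -> total=1
Click 2 (6,0) count=0: revealed 3 new [(5,1) (6,0) (6,1)] -> total=4
Click 3 (3,0) count=2: revealed 1 new [(3,0)] -> total=5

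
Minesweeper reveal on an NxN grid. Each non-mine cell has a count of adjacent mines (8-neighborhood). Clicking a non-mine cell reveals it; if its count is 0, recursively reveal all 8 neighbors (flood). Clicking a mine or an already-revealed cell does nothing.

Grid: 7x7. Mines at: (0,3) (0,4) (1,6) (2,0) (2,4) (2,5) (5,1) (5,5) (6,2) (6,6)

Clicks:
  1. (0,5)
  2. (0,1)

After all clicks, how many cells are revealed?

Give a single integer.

Click 1 (0,5) count=2: revealed 1 new [(0,5)] -> total=1
Click 2 (0,1) count=0: revealed 6 new [(0,0) (0,1) (0,2) (1,0) (1,1) (1,2)] -> total=7

Answer: 7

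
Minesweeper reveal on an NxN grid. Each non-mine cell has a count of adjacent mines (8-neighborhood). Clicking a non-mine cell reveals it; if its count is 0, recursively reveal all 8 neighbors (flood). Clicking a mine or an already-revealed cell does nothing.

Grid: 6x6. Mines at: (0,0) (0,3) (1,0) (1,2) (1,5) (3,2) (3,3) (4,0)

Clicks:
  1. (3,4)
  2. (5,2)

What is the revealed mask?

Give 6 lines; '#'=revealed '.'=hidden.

Click 1 (3,4) count=1: revealed 1 new [(3,4)] -> total=1
Click 2 (5,2) count=0: revealed 13 new [(2,4) (2,5) (3,5) (4,1) (4,2) (4,3) (4,4) (4,5) (5,1) (5,2) (5,3) (5,4) (5,5)] -> total=14

Answer: ......
......
....##
....##
.#####
.#####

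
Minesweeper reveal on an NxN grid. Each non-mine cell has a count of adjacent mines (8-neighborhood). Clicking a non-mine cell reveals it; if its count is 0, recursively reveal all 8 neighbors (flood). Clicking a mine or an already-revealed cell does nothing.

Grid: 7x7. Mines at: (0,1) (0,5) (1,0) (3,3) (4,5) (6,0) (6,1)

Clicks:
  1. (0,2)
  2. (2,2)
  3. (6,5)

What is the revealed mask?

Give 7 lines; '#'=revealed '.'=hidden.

Click 1 (0,2) count=1: revealed 1 new [(0,2)] -> total=1
Click 2 (2,2) count=1: revealed 1 new [(2,2)] -> total=2
Click 3 (6,5) count=0: revealed 13 new [(4,2) (4,3) (4,4) (5,2) (5,3) (5,4) (5,5) (5,6) (6,2) (6,3) (6,4) (6,5) (6,6)] -> total=15

Answer: ..#....
.......
..#....
.......
..###..
..#####
..#####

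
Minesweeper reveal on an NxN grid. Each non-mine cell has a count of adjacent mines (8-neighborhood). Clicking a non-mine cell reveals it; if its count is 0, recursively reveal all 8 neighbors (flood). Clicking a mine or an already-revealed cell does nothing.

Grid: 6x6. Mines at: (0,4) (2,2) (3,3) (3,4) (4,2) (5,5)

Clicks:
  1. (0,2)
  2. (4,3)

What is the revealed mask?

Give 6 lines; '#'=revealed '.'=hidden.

Click 1 (0,2) count=0: revealed 16 new [(0,0) (0,1) (0,2) (0,3) (1,0) (1,1) (1,2) (1,3) (2,0) (2,1) (3,0) (3,1) (4,0) (4,1) (5,0) (5,1)] -> total=16
Click 2 (4,3) count=3: revealed 1 new [(4,3)] -> total=17

Answer: ####..
####..
##....
##....
##.#..
##....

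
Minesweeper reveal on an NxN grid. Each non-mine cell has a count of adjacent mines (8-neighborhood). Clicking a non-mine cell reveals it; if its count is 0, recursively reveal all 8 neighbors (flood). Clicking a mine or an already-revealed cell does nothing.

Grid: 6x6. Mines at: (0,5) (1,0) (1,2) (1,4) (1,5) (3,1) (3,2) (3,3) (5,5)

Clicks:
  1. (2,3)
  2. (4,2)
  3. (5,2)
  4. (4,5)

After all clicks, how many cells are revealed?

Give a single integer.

Click 1 (2,3) count=4: revealed 1 new [(2,3)] -> total=1
Click 2 (4,2) count=3: revealed 1 new [(4,2)] -> total=2
Click 3 (5,2) count=0: revealed 9 new [(4,0) (4,1) (4,3) (4,4) (5,0) (5,1) (5,2) (5,3) (5,4)] -> total=11
Click 4 (4,5) count=1: revealed 1 new [(4,5)] -> total=12

Answer: 12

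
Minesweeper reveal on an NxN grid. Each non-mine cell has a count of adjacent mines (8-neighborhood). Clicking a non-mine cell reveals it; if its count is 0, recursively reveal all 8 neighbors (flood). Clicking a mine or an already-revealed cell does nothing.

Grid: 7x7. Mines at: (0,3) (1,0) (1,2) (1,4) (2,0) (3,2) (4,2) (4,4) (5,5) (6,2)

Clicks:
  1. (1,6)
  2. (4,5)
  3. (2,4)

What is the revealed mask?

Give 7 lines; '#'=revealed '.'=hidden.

Answer: .....##
.....##
....###
.....##
.....##
.......
.......

Derivation:
Click 1 (1,6) count=0: revealed 10 new [(0,5) (0,6) (1,5) (1,6) (2,5) (2,6) (3,5) (3,6) (4,5) (4,6)] -> total=10
Click 2 (4,5) count=2: revealed 0 new [(none)] -> total=10
Click 3 (2,4) count=1: revealed 1 new [(2,4)] -> total=11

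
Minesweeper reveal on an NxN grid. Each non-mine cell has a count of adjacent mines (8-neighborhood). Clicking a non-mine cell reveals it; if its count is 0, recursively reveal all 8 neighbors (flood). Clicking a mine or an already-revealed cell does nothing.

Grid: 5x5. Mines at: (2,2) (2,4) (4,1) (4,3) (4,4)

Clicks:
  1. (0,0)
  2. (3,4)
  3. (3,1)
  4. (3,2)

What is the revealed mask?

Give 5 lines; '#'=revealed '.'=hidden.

Click 1 (0,0) count=0: revealed 14 new [(0,0) (0,1) (0,2) (0,3) (0,4) (1,0) (1,1) (1,2) (1,3) (1,4) (2,0) (2,1) (3,0) (3,1)] -> total=14
Click 2 (3,4) count=3: revealed 1 new [(3,4)] -> total=15
Click 3 (3,1) count=2: revealed 0 new [(none)] -> total=15
Click 4 (3,2) count=3: revealed 1 new [(3,2)] -> total=16

Answer: #####
#####
##...
###.#
.....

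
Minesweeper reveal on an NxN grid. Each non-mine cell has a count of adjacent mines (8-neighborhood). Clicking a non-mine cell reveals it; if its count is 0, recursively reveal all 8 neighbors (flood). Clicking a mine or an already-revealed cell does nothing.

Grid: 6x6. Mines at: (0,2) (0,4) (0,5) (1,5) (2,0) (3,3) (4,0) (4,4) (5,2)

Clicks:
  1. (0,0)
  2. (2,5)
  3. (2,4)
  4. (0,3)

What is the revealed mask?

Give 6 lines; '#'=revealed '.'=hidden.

Answer: ##.#..
##....
....##
......
......
......

Derivation:
Click 1 (0,0) count=0: revealed 4 new [(0,0) (0,1) (1,0) (1,1)] -> total=4
Click 2 (2,5) count=1: revealed 1 new [(2,5)] -> total=5
Click 3 (2,4) count=2: revealed 1 new [(2,4)] -> total=6
Click 4 (0,3) count=2: revealed 1 new [(0,3)] -> total=7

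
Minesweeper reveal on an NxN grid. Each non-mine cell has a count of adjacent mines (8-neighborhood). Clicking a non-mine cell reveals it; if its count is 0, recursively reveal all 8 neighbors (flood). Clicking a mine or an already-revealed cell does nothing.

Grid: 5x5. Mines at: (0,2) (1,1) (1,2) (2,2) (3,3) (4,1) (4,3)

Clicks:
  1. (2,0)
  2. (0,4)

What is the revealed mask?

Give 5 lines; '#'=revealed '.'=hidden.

Click 1 (2,0) count=1: revealed 1 new [(2,0)] -> total=1
Click 2 (0,4) count=0: revealed 6 new [(0,3) (0,4) (1,3) (1,4) (2,3) (2,4)] -> total=7

Answer: ...##
...##
#..##
.....
.....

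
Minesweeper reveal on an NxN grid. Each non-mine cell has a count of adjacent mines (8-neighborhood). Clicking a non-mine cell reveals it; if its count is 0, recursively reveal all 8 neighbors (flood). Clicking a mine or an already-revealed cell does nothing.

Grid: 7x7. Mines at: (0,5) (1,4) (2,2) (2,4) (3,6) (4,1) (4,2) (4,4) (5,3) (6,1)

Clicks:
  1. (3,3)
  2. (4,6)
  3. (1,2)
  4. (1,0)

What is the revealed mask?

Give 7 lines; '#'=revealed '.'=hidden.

Answer: ####...
####...
##.....
##.#...
......#
.......
.......

Derivation:
Click 1 (3,3) count=4: revealed 1 new [(3,3)] -> total=1
Click 2 (4,6) count=1: revealed 1 new [(4,6)] -> total=2
Click 3 (1,2) count=1: revealed 1 new [(1,2)] -> total=3
Click 4 (1,0) count=0: revealed 11 new [(0,0) (0,1) (0,2) (0,3) (1,0) (1,1) (1,3) (2,0) (2,1) (3,0) (3,1)] -> total=14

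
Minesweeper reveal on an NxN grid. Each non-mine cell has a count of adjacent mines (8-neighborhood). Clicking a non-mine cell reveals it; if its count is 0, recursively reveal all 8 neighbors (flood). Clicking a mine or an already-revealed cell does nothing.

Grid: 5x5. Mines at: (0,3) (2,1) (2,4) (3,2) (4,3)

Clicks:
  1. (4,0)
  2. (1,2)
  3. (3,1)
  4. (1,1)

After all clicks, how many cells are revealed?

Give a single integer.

Answer: 6

Derivation:
Click 1 (4,0) count=0: revealed 4 new [(3,0) (3,1) (4,0) (4,1)] -> total=4
Click 2 (1,2) count=2: revealed 1 new [(1,2)] -> total=5
Click 3 (3,1) count=2: revealed 0 new [(none)] -> total=5
Click 4 (1,1) count=1: revealed 1 new [(1,1)] -> total=6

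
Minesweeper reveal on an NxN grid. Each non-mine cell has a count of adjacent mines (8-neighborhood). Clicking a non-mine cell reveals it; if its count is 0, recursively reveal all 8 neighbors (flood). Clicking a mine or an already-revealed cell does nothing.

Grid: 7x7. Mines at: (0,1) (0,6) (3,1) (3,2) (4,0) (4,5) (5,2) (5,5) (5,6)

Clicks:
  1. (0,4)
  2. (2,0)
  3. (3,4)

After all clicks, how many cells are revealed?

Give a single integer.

Answer: 19

Derivation:
Click 1 (0,4) count=0: revealed 18 new [(0,2) (0,3) (0,4) (0,5) (1,2) (1,3) (1,4) (1,5) (1,6) (2,2) (2,3) (2,4) (2,5) (2,6) (3,3) (3,4) (3,5) (3,6)] -> total=18
Click 2 (2,0) count=1: revealed 1 new [(2,0)] -> total=19
Click 3 (3,4) count=1: revealed 0 new [(none)] -> total=19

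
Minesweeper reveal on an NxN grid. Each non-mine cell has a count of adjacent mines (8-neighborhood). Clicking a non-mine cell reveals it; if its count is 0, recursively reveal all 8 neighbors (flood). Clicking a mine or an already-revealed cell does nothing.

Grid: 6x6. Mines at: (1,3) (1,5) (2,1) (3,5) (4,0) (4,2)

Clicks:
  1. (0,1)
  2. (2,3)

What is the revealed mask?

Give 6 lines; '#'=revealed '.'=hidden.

Answer: ###...
###...
...#..
......
......
......

Derivation:
Click 1 (0,1) count=0: revealed 6 new [(0,0) (0,1) (0,2) (1,0) (1,1) (1,2)] -> total=6
Click 2 (2,3) count=1: revealed 1 new [(2,3)] -> total=7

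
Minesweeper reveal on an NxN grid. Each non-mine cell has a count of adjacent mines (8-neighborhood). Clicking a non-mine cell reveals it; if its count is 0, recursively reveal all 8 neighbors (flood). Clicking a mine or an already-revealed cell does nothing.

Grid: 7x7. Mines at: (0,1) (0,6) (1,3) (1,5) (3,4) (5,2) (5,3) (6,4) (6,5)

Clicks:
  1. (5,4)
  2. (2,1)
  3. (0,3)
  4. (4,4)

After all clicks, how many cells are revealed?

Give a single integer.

Answer: 22

Derivation:
Click 1 (5,4) count=3: revealed 1 new [(5,4)] -> total=1
Click 2 (2,1) count=0: revealed 19 new [(1,0) (1,1) (1,2) (2,0) (2,1) (2,2) (2,3) (3,0) (3,1) (3,2) (3,3) (4,0) (4,1) (4,2) (4,3) (5,0) (5,1) (6,0) (6,1)] -> total=20
Click 3 (0,3) count=1: revealed 1 new [(0,3)] -> total=21
Click 4 (4,4) count=2: revealed 1 new [(4,4)] -> total=22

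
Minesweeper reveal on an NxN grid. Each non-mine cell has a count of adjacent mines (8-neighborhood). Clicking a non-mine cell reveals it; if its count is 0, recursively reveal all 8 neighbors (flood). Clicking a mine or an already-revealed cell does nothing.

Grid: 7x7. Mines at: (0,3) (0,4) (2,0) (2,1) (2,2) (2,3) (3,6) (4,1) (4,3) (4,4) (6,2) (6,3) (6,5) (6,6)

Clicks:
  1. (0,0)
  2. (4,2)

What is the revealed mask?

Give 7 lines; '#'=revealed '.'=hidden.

Answer: ###....
###....
.......
.......
..#....
.......
.......

Derivation:
Click 1 (0,0) count=0: revealed 6 new [(0,0) (0,1) (0,2) (1,0) (1,1) (1,2)] -> total=6
Click 2 (4,2) count=2: revealed 1 new [(4,2)] -> total=7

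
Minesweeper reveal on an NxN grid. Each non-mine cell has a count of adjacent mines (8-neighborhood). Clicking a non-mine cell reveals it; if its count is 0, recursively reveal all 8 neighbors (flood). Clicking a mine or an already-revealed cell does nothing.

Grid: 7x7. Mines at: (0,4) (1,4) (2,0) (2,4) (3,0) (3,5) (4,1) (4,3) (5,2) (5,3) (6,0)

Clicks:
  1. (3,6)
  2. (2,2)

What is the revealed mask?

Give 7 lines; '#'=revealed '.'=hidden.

Click 1 (3,6) count=1: revealed 1 new [(3,6)] -> total=1
Click 2 (2,2) count=0: revealed 14 new [(0,0) (0,1) (0,2) (0,3) (1,0) (1,1) (1,2) (1,3) (2,1) (2,2) (2,3) (3,1) (3,2) (3,3)] -> total=15

Answer: ####...
####...
.###...
.###..#
.......
.......
.......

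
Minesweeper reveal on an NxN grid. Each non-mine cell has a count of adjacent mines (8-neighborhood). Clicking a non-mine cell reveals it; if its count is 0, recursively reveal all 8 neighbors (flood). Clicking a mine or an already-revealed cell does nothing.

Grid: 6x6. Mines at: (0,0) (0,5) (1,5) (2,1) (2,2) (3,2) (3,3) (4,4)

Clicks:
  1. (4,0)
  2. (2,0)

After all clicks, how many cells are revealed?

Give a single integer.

Answer: 11

Derivation:
Click 1 (4,0) count=0: revealed 10 new [(3,0) (3,1) (4,0) (4,1) (4,2) (4,3) (5,0) (5,1) (5,2) (5,3)] -> total=10
Click 2 (2,0) count=1: revealed 1 new [(2,0)] -> total=11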